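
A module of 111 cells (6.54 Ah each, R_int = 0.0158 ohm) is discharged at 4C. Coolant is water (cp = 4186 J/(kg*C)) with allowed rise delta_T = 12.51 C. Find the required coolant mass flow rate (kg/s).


Step 1: I = 4 * 6.54 = 26.16 A
Step 2: Q_cell = I^2 * R = 26.16^2 * 0.0158 = 10.813 W
Step 3: Q_total = 111 * 10.813 = 1200.2 W
Step 4: m_dot = Q_total / (cp * dT) = 1200.2 / (4186 * 12.51) = 0.02292 kg/s

0.02292 kg/s


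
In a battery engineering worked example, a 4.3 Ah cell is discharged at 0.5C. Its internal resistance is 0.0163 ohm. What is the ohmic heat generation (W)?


Step 1: I = C_rate * capacity = 0.5 * 4.3 = 2.15 A
Step 2: Q = I^2 * R = 2.15^2 * 0.0163 = 4.6225 * 0.0163 = 0.07535 W

0.07535 W


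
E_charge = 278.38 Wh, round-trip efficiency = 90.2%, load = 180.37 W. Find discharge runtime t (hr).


Step 1: E_discharge = eta/100 * E_charge = 90.2/100 * 278.38 = 251.1 Wh
Step 2: t = E_discharge / P = 251.1 / 180.37 = 1.392 hr

1.392 hr


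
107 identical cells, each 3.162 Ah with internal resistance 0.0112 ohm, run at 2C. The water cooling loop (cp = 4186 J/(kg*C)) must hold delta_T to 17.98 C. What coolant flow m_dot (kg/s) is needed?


Step 1: I = 2 * 3.162 = 6.324 A
Step 2: Q_cell = I^2 * R = 6.324^2 * 0.0112 = 0.44792 W
Step 3: Q_total = 107 * 0.44792 = 47.927 W
Step 4: m_dot = Q_total / (cp * dT) = 47.927 / (4186 * 17.98) = 6.368e-04 kg/s

6.368e-04 kg/s


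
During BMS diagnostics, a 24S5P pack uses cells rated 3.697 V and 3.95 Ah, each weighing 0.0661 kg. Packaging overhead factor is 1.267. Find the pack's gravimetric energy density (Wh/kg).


Step 1: V_pack = 24 * 3.697 = 88.728 V
Step 2: C_pack = 5 * 3.95 = 19.75 Ah
Step 3: E_pack = V_pack * C_pack = 88.728 * 19.75 = 1752.4 Wh
Step 4: m_pack = 24 * 5 * 0.0661 * 1.267 = 10.05 kg
Step 5: ED = E_pack / m_pack = 1752.4 / 10.05 = 174.4 Wh/kg

174.4 Wh/kg


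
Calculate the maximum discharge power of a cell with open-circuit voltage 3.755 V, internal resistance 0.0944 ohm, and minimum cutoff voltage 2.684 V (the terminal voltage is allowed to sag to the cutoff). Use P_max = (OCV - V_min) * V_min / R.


dV = OCV - V_min = 1.071 V (so I_max = dV / R)
P_max = dV * V_min / R = 1.071 * 2.684 / 0.0944 = 30.45 W

30.45 W


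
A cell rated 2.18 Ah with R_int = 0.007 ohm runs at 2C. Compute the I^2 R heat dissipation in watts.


Step 1: I = C_rate * capacity = 2 * 2.18 = 4.36 A
Step 2: Q = I^2 * R = 4.36^2 * 0.007 = 19.01 * 0.007 = 0.1331 W

0.1331 W


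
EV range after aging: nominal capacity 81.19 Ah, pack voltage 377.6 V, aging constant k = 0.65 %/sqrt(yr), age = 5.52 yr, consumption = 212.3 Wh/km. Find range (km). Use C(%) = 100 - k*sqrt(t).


Step 1: capacity retention = 100 - 0.65 * sqrt(5.52) = 100 - 0.65 * 2.3495 = 98.473%
Step 2: C_now = 81.19 * 98.473/100 = 79.95 Ah
Step 3: E_pack = V * C_now = 377.6 * 79.95 = 30189 Wh
Step 4: range = E_pack / consumption = 30189 / 212.3 = 142.2 km

142.2 km


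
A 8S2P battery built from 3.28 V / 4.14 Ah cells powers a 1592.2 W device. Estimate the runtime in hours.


Step 1: E_pack = Ns * V_cell * Np * C_cell = 8 * 3.28 * 2 * 4.14 = 217.27 Wh
Step 2: t = E_pack / P = 217.27 / 1592.2 = 0.1365 hr

0.1365 hr


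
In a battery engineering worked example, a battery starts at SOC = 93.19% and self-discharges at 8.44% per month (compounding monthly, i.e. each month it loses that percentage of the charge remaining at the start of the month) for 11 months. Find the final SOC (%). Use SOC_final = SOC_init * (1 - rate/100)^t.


decay = (1 - 8.44/100)^11 = 0.37911
SOC_final = 93.19 * 0.37911 = 35.33%

35.33%


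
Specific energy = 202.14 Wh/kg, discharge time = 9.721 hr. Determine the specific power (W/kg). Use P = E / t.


P_specific = E / t = 202.14 / 9.721 = 20.79 W/kg

20.79 W/kg


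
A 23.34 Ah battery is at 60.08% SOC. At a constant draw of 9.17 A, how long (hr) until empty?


Step 1: remaining = SOC/100 * C_total = 60.08/100 * 23.34 = 14.023 Ah
Step 2: t = remaining / I = 14.023 / 9.17 = 1.529 hr

1.529 hr


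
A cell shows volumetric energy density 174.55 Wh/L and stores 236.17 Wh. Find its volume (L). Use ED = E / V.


V = E / ED = 236.17 / 174.55 = 1.353 L

1.353 L


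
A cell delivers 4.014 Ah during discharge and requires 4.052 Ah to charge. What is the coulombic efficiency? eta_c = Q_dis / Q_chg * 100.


eta_c = Q_dis / Q_chg * 100 = 4.014 / 4.052 * 100 = 99.06%

99.06%


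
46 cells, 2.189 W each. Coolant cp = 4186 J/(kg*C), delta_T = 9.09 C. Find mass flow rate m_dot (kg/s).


Step 1: Total heat Q = 46 * 2.189 W = 100.69 W
Step 2: denom = cp * dT = 4186 * 9.09 = 38051
Step 3: m_dot = 100.69 / 38051 = 0.002646 kg/s

0.002646 kg/s


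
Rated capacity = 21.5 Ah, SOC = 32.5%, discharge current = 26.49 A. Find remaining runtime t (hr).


Step 1: remaining = SOC/100 * C_total = 32.5/100 * 21.5 = 6.9875 Ah
Step 2: t = remaining / I = 6.9875 / 26.49 = 0.2638 hr

0.2638 hr


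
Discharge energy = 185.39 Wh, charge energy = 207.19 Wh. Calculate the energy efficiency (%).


eta_e = E_dis / E_chg * 100 = 185.39 / 207.19 * 100 = 89.48%

89.48%


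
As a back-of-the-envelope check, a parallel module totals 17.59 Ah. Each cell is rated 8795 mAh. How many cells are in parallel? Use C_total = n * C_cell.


Convert: C_cell = 8795 mAh = 8.795 Ah
n = C_total / C_cell = 17.59 / 8.795 = 2

2


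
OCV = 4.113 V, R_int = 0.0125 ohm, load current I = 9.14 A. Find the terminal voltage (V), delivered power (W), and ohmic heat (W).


Step 1: V_terminal = OCV - I*R = 4.113 - 9.14 * 0.0125 = 3.9988 V
Step 2: P_out = V_terminal * I = 3.9988 * 9.14 = 36.55 W
Step 3: Q = I^2 * R = 9.14^2 * 0.0125 = 1.044 W

V=3.9988 V, P=36.55 W, Q=1.044 W


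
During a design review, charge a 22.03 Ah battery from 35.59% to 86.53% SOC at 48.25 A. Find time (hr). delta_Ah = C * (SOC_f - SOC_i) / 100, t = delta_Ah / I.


delta_Ah = 22.03 * (86.53 - 35.59) / 100 = 11.222 Ah
t = delta_Ah / I = 11.222 / 48.25 = 0.2326 hr

0.2326 hr


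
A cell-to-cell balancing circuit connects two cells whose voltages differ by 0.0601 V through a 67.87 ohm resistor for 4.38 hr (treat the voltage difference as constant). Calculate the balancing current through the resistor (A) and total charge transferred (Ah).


First, Ohm's law: I_bal = 0.0601 V / 67.87 ohm = 8.8552e-04 A
Then Q = I * t = 8.8552e-04 A * 4.38 hr = 0.003879 Ah

I=8.8552e-04 A, Q=0.003879 Ah


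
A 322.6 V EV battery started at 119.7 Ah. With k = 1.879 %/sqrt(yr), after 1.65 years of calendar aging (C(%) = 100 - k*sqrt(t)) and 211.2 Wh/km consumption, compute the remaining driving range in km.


Step 1: capacity retention = 100 - 1.879 * sqrt(1.65) = 100 - 1.879 * 1.2845 = 97.586%
Step 2: C_now = 119.7 * 97.586/100 = 116.81 Ah
Step 3: E_pack = V * C_now = 322.6 * 116.81 = 37683 Wh
Step 4: range = E_pack / consumption = 37683 / 211.2 = 178.4 km

178.4 km


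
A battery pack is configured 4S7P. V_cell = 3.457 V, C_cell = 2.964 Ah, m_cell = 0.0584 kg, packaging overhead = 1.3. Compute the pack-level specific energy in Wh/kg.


Step 1: V_pack = 4 * 3.457 = 13.828 V
Step 2: C_pack = 7 * 2.964 = 20.748 Ah
Step 3: E_pack = V_pack * C_pack = 13.828 * 20.748 = 286.9 Wh
Step 4: m_pack = 4 * 7 * 0.0584 * 1.3 = 2.1258 kg
Step 5: ED = E_pack / m_pack = 286.9 / 2.1258 = 135.0 Wh/kg

135.0 Wh/kg


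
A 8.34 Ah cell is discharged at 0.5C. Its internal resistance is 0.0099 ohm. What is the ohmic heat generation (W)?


Step 1: I = C_rate * capacity = 0.5 * 8.34 = 4.17 A
Step 2: Q = I^2 * R = 4.17^2 * 0.0099 = 17.389 * 0.0099 = 0.1722 W

0.1722 W


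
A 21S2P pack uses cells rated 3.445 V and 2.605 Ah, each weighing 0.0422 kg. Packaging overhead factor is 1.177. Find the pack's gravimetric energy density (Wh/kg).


Step 1: V_pack = 21 * 3.445 = 72.345 V
Step 2: C_pack = 2 * 2.605 = 5.21 Ah
Step 3: E_pack = V_pack * C_pack = 72.345 * 5.21 = 376.92 Wh
Step 4: m_pack = 21 * 2 * 0.0422 * 1.177 = 2.0861 kg
Step 5: ED = E_pack / m_pack = 376.92 / 2.0861 = 180.7 Wh/kg

180.7 Wh/kg


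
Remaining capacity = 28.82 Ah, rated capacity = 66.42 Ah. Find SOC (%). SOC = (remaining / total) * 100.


SOC = (remaining / total) * 100 = (28.82 / 66.42) * 100 = 43.39%

43.39%


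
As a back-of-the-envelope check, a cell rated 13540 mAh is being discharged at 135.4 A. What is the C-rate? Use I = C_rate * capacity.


Convert: capacity = 13540 mAh = 13.54 Ah
Rearranging: C_rate = 135.4 / 13.54 = 10C

10C


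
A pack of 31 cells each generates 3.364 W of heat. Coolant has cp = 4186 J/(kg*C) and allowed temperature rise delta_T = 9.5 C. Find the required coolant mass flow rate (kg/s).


Step 1: Total heat Q = 31 * 3.364 W = 104.28 W
Step 2: denom = cp * dT = 4186 * 9.5 = 39767
Step 3: m_dot = 104.28 / 39767 = 0.002622 kg/s

0.002622 kg/s


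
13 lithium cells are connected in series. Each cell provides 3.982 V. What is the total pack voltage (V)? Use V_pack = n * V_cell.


V_pack = n * V_cell = 13 * 3.982 = 51.766 V

51.766 V


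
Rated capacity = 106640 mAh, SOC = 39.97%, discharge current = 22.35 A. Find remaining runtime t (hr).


Convert: C_total = 106640 mAh = 106.64 Ah
Step 1: remaining = SOC/100 * C_total = 39.97/100 * 106.64 = 42.624 Ah
Step 2: t = remaining / I = 42.624 / 22.35 = 1.907 hr

1.907 hr


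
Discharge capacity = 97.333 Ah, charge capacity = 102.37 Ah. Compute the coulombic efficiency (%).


eta_c = Q_dis / Q_chg * 100 = 97.333 / 102.37 * 100 = 95.08%

95.08%


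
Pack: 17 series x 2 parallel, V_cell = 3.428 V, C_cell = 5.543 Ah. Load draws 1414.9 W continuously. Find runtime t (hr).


Step 1: E_pack = Ns * V_cell * Np * C_cell = 17 * 3.428 * 2 * 5.543 = 646.05 Wh
Step 2: t = E_pack / P = 646.05 / 1414.9 = 0.4566 hr

0.4566 hr


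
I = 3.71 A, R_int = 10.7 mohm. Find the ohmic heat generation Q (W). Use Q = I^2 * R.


Convert: R = 10.7 mohm = 0.0107 ohm
I^2 = 13.764
Q = 13.764 * 0.0107 = 0.1473 W

0.1473 W


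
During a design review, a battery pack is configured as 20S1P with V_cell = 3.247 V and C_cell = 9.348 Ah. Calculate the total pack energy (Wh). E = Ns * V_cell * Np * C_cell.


V_pack = 20 * 3.247 = 64.94 V
C_pack = 1 * 9.348 = 9.348 Ah
E = V_pack * C_pack = 64.94 * 9.348 = 607.1 Wh

607.1 Wh


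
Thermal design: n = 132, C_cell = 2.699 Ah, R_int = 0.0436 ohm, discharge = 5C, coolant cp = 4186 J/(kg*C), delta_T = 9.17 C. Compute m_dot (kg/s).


Step 1: I = 5 * 2.699 = 13.495 A
Step 2: Q_cell = I^2 * R = 13.495^2 * 0.0436 = 7.9402 W
Step 3: Q_total = 132 * 7.9402 = 1048.1 W
Step 4: m_dot = Q_total / (cp * dT) = 1048.1 / (4186 * 9.17) = 0.02730 kg/s

0.02730 kg/s


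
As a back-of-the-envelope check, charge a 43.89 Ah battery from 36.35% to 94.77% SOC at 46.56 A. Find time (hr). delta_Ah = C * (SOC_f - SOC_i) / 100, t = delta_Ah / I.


delta_Ah = 43.89 * (94.77 - 36.35) / 100 = 25.641 Ah
t = delta_Ah / I = 25.641 / 46.56 = 0.5507 hr

0.5507 hr


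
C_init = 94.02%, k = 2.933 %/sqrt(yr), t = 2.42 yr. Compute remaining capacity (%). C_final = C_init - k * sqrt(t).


Step 1: sqrt(2.42 yr) = 1.5556
Step 2: drop = 2.933 * 1.5556 = 4.5626
Step 3: C_final = 94.02 - 4.5626 = 89.46%

89.46%


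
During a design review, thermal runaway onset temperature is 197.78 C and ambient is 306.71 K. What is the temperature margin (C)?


Convert: T_ambient = 306.71 K = 33.56 C
margin = 197.78 - 33.56 = 164.22 C

164.22 C


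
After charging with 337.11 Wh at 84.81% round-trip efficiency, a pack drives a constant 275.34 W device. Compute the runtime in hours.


Step 1: E_discharge = eta/100 * E_charge = 84.81/100 * 337.11 = 285.9 Wh
Step 2: t = E_discharge / P = 285.9 / 275.34 = 1.038 hr

1.038 hr


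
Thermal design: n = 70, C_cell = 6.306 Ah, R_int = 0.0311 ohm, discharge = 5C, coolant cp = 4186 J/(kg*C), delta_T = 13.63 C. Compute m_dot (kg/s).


Step 1: I = 5 * 6.306 = 31.53 A
Step 2: Q_cell = I^2 * R = 31.53^2 * 0.0311 = 30.918 W
Step 3: Q_total = 70 * 30.918 = 2164.3 W
Step 4: m_dot = Q_total / (cp * dT) = 2164.3 / (4186 * 13.63) = 0.03793 kg/s

0.03793 kg/s


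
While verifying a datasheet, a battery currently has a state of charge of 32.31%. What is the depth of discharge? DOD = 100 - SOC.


Complement of SOC: DOD = 100% - 32.31% = 67.69%

67.69%


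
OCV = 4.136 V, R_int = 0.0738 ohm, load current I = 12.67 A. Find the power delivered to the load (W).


Step 1: V_terminal = OCV - I*R = 4.136 - 12.67 * 0.0738 = 3.201 V
Step 2: P_out = V_terminal * I = 3.201 * 12.67 = 40.56 W

40.56 W


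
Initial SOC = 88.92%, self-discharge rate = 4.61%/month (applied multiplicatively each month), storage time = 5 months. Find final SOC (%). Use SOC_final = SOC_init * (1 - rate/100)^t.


Monthly retention factor = 1 - 4.61/100 = 0.9539
Over 5 months: factor^5 = 0.78979
SOC_final = 88.92 * 0.78979 = 70.23%

70.23%


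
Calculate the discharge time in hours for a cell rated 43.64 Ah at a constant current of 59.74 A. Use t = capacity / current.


Runtime = 43.64 Ah / 59.74 A = 0.7305 hr

0.7305 hr


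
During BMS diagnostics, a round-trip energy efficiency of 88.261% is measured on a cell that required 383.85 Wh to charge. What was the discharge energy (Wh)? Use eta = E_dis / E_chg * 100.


E_dis = eta/100 * E_chg = 88.261/100 * 383.85 = 338.8 Wh

338.8 Wh


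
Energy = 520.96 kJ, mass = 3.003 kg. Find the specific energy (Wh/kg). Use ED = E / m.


Convert: E = 520.96 kJ = 144.71 Wh
ED = E / m = 144.71 / 3.003 = 48.19 Wh/kg

48.19 Wh/kg


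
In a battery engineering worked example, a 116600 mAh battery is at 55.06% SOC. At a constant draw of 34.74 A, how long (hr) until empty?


Convert: C_total = 116600 mAh = 116.6 Ah
Step 1: remaining = SOC/100 * C_total = 55.06/100 * 116.6 = 64.2 Ah
Step 2: t = remaining / I = 64.2 / 34.74 = 1.848 hr

1.848 hr


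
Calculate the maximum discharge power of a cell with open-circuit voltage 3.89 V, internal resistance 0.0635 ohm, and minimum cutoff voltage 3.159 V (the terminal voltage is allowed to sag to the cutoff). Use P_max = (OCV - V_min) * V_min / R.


dV = OCV - V_min = 0.731 V (so I_max = dV / R)
P_max = dV * V_min / R = 0.731 * 3.159 / 0.0635 = 36.37 W

36.37 W


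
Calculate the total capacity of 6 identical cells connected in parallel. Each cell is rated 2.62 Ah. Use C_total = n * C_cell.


C_total = 6 * 2.62 = 15.72 Ah

15.72 Ah


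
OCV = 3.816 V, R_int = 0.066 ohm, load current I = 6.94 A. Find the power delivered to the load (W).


Step 1: V_terminal = OCV - I*R = 3.816 - 6.94 * 0.066 = 3.358 V
Step 2: P_out = V_terminal * I = 3.358 * 6.94 = 23.30 W

23.30 W


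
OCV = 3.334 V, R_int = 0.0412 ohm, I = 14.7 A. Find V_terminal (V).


V = OCV - I*R = 3.334 - 14.7 * 0.0412 = 2.728 V

2.728 V


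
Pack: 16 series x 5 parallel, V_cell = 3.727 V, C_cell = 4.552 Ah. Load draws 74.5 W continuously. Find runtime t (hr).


Step 1: E_pack = Ns * V_cell * Np * C_cell = 16 * 3.727 * 5 * 4.552 = 1357.2 Wh
Step 2: t = E_pack / P = 1357.2 / 74.5 = 18.22 hr

18.22 hr


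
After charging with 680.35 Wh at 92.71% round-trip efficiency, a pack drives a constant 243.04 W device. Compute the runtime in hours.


Step 1: E_discharge = eta/100 * E_charge = 92.71/100 * 680.35 = 630.75 Wh
Step 2: t = E_discharge / P = 630.75 / 243.04 = 2.595 hr

2.595 hr


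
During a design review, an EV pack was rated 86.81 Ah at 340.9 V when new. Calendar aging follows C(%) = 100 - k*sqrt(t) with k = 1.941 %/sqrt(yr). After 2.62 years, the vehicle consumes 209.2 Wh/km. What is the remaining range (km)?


Step 1: capacity retention = 100 - 1.941 * sqrt(2.62) = 100 - 1.941 * 1.6186 = 96.858%
Step 2: C_now = 86.81 * 96.858/100 = 84.082 Ah
Step 3: E_pack = V * C_now = 340.9 * 84.082 = 28664 Wh
Step 4: range = E_pack / consumption = 28664 / 209.2 = 137.0 km

137.0 km


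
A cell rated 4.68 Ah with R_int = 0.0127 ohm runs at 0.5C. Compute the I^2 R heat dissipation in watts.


Step 1: I = C_rate * capacity = 0.5 * 4.68 = 2.34 A
Step 2: Q = I^2 * R = 2.34^2 * 0.0127 = 5.4756 * 0.0127 = 0.06954 W

0.06954 W


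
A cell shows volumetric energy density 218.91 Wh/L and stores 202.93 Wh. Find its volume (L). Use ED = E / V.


V = E / ED = 202.93 / 218.91 = 0.9270 L

0.9270 L


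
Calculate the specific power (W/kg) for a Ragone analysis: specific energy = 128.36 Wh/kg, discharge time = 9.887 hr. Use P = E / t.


Specific power = 128.36 Wh/kg / 9.887 hr = 12.98 W/kg

12.98 W/kg


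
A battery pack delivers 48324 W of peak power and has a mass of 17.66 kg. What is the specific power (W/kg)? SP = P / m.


Specific power = 48324 W / 17.66 kg = 2736 W/kg

2736 W/kg


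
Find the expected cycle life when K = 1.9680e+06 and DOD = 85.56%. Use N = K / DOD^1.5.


DOD^1.5 = 791.42
N = K / DOD^1.5 = 1.9680e+06 / 791.42 = 2487

2487 cycles


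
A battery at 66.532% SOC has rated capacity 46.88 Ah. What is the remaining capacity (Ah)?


remaining = SOC / 100 * total = 66.532 / 100 * 46.88 = 31.19 Ah

31.19 Ah


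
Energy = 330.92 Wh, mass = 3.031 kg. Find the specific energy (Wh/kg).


Specific energy = 330.92 Wh / 3.031 kg = 109.2 Wh/kg

109.2 Wh/kg


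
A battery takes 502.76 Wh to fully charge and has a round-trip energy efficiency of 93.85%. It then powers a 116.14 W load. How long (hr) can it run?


Step 1: E_discharge = eta/100 * E_charge = 93.85/100 * 502.76 = 471.84 Wh
Step 2: t = E_discharge / P = 471.84 / 116.14 = 4.063 hr

4.063 hr


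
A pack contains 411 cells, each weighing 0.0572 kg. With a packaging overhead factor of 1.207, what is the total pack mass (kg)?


Cell mass sum = 411 * 0.0572 = 23.509 kg
With overhead 1.207: m_pack = 23.509 * 1.207 = 28.38 kg

28.38 kg


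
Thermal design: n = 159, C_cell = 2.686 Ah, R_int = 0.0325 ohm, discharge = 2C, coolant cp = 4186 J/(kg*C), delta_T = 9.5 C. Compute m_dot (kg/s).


Step 1: I = 2 * 2.686 = 5.372 A
Step 2: Q_cell = I^2 * R = 5.372^2 * 0.0325 = 0.9379 W
Step 3: Q_total = 159 * 0.9379 = 149.13 W
Step 4: m_dot = Q_total / (cp * dT) = 149.13 / (4186 * 9.5) = 0.003750 kg/s

0.003750 kg/s


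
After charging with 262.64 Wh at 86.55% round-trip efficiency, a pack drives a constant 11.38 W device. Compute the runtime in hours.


Step 1: E_discharge = eta/100 * E_charge = 86.55/100 * 262.64 = 227.31 Wh
Step 2: t = E_discharge / P = 227.31 / 11.38 = 19.97 hr

19.97 hr


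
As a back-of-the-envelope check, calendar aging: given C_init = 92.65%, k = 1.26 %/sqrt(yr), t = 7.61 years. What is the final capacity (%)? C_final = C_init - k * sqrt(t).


sqrt(t) = sqrt(7.61) = 2.7586
C_final = 92.65 - 1.26 * 2.7586 = 89.17%

89.17%


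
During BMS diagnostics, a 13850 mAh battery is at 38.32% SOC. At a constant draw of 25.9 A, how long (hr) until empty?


Convert: C_total = 13850 mAh = 13.85 Ah
Step 1: remaining = SOC/100 * C_total = 38.32/100 * 13.85 = 5.3073 Ah
Step 2: t = remaining / I = 5.3073 / 25.9 = 0.2049 hr

0.2049 hr


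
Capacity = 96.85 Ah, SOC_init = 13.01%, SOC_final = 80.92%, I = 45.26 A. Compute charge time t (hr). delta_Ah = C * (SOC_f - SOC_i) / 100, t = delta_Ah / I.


Step 1: dSOC = 80.92% - 13.01% = 67.91%
Step 2: delta_Ah = 96.85 * 67.91 / 100 = 65.771 Ah
Step 3: t = 65.771 / 45.26 = 1.453 hr

1.453 hr


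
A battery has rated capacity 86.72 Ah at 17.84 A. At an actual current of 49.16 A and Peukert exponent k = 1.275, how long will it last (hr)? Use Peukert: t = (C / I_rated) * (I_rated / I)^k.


Step 1: t_rated = C / I_rated = 86.72 / 17.84 = 4.861 hr
Step 2: ratio = 17.84 / 49.16 = 0.3629
Step 3: ratio^k = 0.3629^1.275 = 0.27462
Step 4: t = t_rated * ratio^k = 4.861 * 0.27462 = 1.335 hr

1.335 hr


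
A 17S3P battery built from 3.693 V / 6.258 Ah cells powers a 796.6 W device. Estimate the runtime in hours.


Step 1: E_pack = Ns * V_cell * Np * C_cell = 17 * 3.693 * 3 * 6.258 = 1178.7 Wh
Step 2: t = E_pack / P = 1178.7 / 796.6 = 1.480 hr

1.480 hr


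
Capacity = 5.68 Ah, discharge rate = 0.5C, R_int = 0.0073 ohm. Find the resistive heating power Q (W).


Step 1: I = C_rate * capacity = 0.5 * 5.68 = 2.84 A
Step 2: Q = I^2 * R = 2.84^2 * 0.0073 = 8.0656 * 0.0073 = 0.05888 W

0.05888 W


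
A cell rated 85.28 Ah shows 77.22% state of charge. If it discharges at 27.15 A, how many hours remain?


Step 1: remaining = SOC/100 * C_total = 77.22/100 * 85.28 = 65.853 Ah
Step 2: t = remaining / I = 65.853 / 27.15 = 2.426 hr

2.426 hr


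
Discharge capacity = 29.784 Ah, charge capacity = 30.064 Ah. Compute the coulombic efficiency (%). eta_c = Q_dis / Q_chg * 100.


eta_c = Q_dis / Q_chg * 100 = 29.784 / 30.064 * 100 = 99.07%

99.07%


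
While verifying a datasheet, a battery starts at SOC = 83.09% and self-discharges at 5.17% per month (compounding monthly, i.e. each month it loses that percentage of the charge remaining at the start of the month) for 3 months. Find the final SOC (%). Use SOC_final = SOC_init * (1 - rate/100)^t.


Monthly retention factor = 1 - 5.17/100 = 0.9483
Over 3 months: factor^3 = 0.85278
SOC_final = 83.09 * 0.85278 = 70.86%

70.86%


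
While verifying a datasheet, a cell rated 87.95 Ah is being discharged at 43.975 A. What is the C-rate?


C_rate = I / capacity = 43.975 / 87.95 = 0.5C

0.5C


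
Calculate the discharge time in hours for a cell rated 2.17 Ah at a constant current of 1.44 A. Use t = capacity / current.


t = capacity / current = 2.17 / 1.44 = 1.507 hr

1.507 hr


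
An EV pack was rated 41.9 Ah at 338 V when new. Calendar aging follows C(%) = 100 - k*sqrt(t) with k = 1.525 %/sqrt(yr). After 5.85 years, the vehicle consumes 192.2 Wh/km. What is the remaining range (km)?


Step 1: capacity retention = 100 - 1.525 * sqrt(5.85) = 100 - 1.525 * 2.4187 = 96.311%
Step 2: C_now = 41.9 * 96.311/100 = 40.354 Ah
Step 3: E_pack = V * C_now = 338 * 40.354 = 13640 Wh
Step 4: range = E_pack / consumption = 13640 / 192.2 = 70.97 km

70.97 km


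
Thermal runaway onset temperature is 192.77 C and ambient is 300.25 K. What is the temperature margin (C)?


Convert: T_ambient = 300.25 K = 27.1 C
margin = 192.77 - 27.1 = 165.67 C

165.67 C


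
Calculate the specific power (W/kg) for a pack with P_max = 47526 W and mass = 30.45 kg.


SP = P / m = 47526 / 30.45 = 1561 W/kg

1561 W/kg


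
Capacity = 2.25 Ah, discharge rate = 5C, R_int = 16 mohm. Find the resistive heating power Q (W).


Convert: R = 16 mohm = 0.016 ohm
Step 1: I = C_rate * capacity = 5 * 2.25 = 11.25 A
Step 2: Q = I^2 * R = 11.25^2 * 0.016 = 126.56 * 0.016 = 2.025 W

2.025 W


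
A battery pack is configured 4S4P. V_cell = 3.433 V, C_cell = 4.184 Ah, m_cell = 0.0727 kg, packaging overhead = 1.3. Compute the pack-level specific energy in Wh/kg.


Step 1: V_pack = 4 * 3.433 = 13.732 V
Step 2: C_pack = 4 * 4.184 = 16.736 Ah
Step 3: E_pack = V_pack * C_pack = 13.732 * 16.736 = 229.82 Wh
Step 4: m_pack = 4 * 4 * 0.0727 * 1.3 = 1.5122 kg
Step 5: ED = E_pack / m_pack = 229.82 / 1.5122 = 152.0 Wh/kg

152.0 Wh/kg


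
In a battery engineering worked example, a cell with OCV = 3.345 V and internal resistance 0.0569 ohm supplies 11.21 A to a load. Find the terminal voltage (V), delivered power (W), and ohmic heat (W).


Step 1: V_terminal = OCV - I*R = 3.345 - 11.21 * 0.0569 = 2.7072 V
Step 2: P_out = V_terminal * I = 2.7072 * 11.21 = 30.35 W
Step 3: Q = I^2 * R = 11.21^2 * 0.0569 = 7.150 W

V=2.7072 V, P=30.35 W, Q=7.150 W


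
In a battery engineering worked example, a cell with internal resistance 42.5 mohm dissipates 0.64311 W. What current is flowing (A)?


Convert: R = 42.5 mohm = 0.0425 ohm
I = sqrt(Q / R) = sqrt(0.64311 / 0.0425) = sqrt(15.132) = 3.890 A

3.890 A


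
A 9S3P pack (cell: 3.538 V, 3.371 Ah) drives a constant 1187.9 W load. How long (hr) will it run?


Step 1: E_pack = Ns * V_cell * Np * C_cell = 9 * 3.538 * 3 * 3.371 = 322.02 Wh
Step 2: t = E_pack / P = 322.02 / 1187.9 = 0.2711 hr

0.2711 hr


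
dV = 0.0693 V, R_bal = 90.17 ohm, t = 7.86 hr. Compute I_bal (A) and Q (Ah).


First, Ohm's law: I_bal = 0.0693 V / 90.17 ohm = 7.6855e-04 A
Then Q = I * t = 7.6855e-04 A * 7.86 hr = 0.006041 Ah

I=7.6855e-04 A, Q=0.006041 Ah


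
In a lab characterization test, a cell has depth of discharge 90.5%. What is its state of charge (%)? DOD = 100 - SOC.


SOC = 100 - DOD = 100 - 90.5 = 9.5%

9.5%


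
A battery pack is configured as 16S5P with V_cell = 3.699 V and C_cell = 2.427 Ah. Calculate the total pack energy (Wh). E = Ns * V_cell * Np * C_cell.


V_pack = 16 * 3.699 = 59.184 V
C_pack = 5 * 2.427 = 12.135 Ah
E = V_pack * C_pack = 59.184 * 12.135 = 718.2 Wh

718.2 Wh


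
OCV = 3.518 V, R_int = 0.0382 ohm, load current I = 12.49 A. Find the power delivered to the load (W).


Step 1: V_terminal = OCV - I*R = 3.518 - 12.49 * 0.0382 = 3.0409 V
Step 2: P_out = V_terminal * I = 3.0409 * 12.49 = 37.98 W

37.98 W


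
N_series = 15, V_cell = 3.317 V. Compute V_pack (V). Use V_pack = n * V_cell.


Series voltages add: 15 * 3.317 V = 49.755 V

49.755 V


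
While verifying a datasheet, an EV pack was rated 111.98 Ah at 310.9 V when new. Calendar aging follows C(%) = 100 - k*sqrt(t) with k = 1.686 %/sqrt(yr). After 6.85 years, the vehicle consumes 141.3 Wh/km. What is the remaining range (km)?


Step 1: capacity retention = 100 - 1.686 * sqrt(6.85) = 100 - 1.686 * 2.6173 = 95.587%
Step 2: C_now = 111.98 * 95.587/100 = 107.04 Ah
Step 3: E_pack = V * C_now = 310.9 * 107.04 = 33279 Wh
Step 4: range = E_pack / consumption = 33279 / 141.3 = 235.5 km

235.5 km


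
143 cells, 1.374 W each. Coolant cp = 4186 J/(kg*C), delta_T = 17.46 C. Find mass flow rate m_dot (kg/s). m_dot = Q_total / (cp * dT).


Q_total = 143 * 1.374 = 196.48 W
m_dot = Q_total / (cp * dT) = 196.48 / (4186 * 17.46) = 0.002688 kg/s

0.002688 kg/s


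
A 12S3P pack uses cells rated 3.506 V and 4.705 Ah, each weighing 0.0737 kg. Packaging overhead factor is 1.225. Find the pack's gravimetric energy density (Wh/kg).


Step 1: V_pack = 12 * 3.506 = 42.072 V
Step 2: C_pack = 3 * 4.705 = 14.115 Ah
Step 3: E_pack = V_pack * C_pack = 42.072 * 14.115 = 593.85 Wh
Step 4: m_pack = 12 * 3 * 0.0737 * 1.225 = 3.2502 kg
Step 5: ED = E_pack / m_pack = 593.85 / 3.2502 = 182.7 Wh/kg

182.7 Wh/kg


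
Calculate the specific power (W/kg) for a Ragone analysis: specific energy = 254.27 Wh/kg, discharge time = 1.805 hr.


Specific power = 254.27 Wh/kg / 1.805 hr = 140.9 W/kg

140.9 W/kg


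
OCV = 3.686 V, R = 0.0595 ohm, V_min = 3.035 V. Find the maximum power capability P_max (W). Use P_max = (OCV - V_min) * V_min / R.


dV = OCV - V_min = 0.651 V (so I_max = dV / R)
P_max = dV * V_min / R = 0.651 * 3.035 / 0.0595 = 33.21 W

33.21 W


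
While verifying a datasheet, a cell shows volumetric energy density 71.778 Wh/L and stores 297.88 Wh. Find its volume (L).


V = E / ED = 297.88 / 71.778 = 4.150 L

4.150 L


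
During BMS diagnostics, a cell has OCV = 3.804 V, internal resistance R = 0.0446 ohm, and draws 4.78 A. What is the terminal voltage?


V = OCV - I*R = 3.804 - 4.78 * 0.0446 = 3.591 V

3.591 V


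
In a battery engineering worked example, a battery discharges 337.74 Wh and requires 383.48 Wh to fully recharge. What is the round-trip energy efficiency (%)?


Round-trip efficiency = 337.74/383.48 * 100% = 88.07%

88.07%


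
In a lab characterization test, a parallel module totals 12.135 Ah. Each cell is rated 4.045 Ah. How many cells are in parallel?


n = C_total / C_cell = 12.135 / 4.045 = 3

3


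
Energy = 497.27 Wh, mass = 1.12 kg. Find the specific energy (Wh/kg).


Specific energy = 497.27 Wh / 1.12 kg = 444.0 Wh/kg

444.0 Wh/kg


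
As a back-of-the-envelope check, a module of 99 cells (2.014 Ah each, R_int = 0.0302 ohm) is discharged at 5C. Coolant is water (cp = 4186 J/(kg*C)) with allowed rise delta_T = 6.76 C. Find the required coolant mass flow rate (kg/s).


Step 1: I = 5 * 2.014 = 10.07 A
Step 2: Q_cell = I^2 * R = 10.07^2 * 0.0302 = 3.0624 W
Step 3: Q_total = 99 * 3.0624 = 303.18 W
Step 4: m_dot = Q_total / (cp * dT) = 303.18 / (4186 * 6.76) = 0.01071 kg/s

0.01071 kg/s


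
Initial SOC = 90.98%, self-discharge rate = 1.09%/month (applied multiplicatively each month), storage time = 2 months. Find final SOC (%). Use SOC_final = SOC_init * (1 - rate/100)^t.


Monthly retention factor = 1 - 1.09/100 = 0.9891
Over 2 months: factor^2 = 0.97832
SOC_final = 90.98 * 0.97832 = 89.01%

89.01%


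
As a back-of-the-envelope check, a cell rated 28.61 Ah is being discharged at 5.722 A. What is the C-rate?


Rearranging: C_rate = 5.722 / 28.61 = 0.2C

0.2C


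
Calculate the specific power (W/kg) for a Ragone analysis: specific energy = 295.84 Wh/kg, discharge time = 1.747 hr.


P_specific = E / t = 295.84 / 1.747 = 169.3 W/kg

169.3 W/kg


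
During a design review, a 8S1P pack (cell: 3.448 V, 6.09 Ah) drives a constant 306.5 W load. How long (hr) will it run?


Step 1: E_pack = Ns * V_cell * Np * C_cell = 8 * 3.448 * 1 * 6.09 = 167.99 Wh
Step 2: t = E_pack / P = 167.99 / 306.5 = 0.5481 hr

0.5481 hr


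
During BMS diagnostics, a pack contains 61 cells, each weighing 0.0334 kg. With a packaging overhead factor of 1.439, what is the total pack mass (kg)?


Cell mass sum = 61 * 0.0334 = 2.0374 kg
With overhead 1.439: m_pack = 2.0374 * 1.439 = 2.932 kg

2.932 kg


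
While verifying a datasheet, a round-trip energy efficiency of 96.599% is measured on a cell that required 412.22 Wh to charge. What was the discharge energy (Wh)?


E_dis = eta/100 * E_chg = 96.599/100 * 412.22 = 398.2 Wh

398.2 Wh


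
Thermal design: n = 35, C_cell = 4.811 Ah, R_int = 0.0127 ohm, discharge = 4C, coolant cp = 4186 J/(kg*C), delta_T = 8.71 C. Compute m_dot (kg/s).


Step 1: I = 4 * 4.811 = 19.244 A
Step 2: Q_cell = I^2 * R = 19.244^2 * 0.0127 = 4.7032 W
Step 3: Q_total = 35 * 4.7032 = 164.61 W
Step 4: m_dot = Q_total / (cp * dT) = 164.61 / (4186 * 8.71) = 0.004515 kg/s

0.004515 kg/s


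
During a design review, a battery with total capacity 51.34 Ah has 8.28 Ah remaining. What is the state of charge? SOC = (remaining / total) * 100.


SOC% = 8.28 / 51.34 * 100 = 16.13%

16.13%


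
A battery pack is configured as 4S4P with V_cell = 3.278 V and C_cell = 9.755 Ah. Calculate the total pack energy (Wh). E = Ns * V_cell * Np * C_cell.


E = Ns * Vcell * Np * Ccell = 4 * 3.278 * 4 * 9.755 = 511.6 Wh

511.6 Wh


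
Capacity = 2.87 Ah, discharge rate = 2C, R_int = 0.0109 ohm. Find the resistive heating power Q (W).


Step 1: I = C_rate * capacity = 2 * 2.87 = 5.74 A
Step 2: Q = I^2 * R = 5.74^2 * 0.0109 = 32.948 * 0.0109 = 0.3591 W

0.3591 W


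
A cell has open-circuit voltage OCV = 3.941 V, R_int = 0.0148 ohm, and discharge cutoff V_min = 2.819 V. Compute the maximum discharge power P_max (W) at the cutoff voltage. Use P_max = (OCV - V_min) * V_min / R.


dV = OCV - V_min = 1.122 V (so I_max = dV / R)
P_max = dV * V_min / R = 1.122 * 2.819 / 0.0148 = 213.7 W

213.7 W


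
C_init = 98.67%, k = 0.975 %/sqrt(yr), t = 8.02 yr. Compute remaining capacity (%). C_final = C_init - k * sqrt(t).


Step 1: sqrt(8.02 yr) = 2.832
Step 2: drop = 0.975 * 2.832 = 2.7612
Step 3: C_final = 98.67 - 2.7612 = 95.91%

95.91%


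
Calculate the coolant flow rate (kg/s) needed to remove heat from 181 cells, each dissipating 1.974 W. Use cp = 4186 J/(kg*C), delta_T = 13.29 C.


Q_total = 181 * 1.974 = 357.29 W
m_dot = Q_total / (cp * dT) = 357.29 / (4186 * 13.29) = 0.006422 kg/s

0.006422 kg/s


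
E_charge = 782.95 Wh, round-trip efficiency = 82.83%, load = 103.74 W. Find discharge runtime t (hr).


Step 1: E_discharge = eta/100 * E_charge = 82.83/100 * 782.95 = 648.52 Wh
Step 2: t = E_discharge / P = 648.52 / 103.74 = 6.251 hr

6.251 hr


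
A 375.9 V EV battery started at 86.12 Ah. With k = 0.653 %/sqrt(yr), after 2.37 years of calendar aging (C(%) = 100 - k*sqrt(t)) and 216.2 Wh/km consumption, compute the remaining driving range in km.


Step 1: capacity retention = 100 - 0.653 * sqrt(2.37) = 100 - 0.653 * 1.5395 = 98.995%
Step 2: C_now = 86.12 * 98.995/100 = 85.254 Ah
Step 3: E_pack = V * C_now = 375.9 * 85.254 = 32047 Wh
Step 4: range = E_pack / consumption = 32047 / 216.2 = 148.2 km

148.2 km


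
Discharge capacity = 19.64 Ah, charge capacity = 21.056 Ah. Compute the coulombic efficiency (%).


Coulombic efficiency = 19.64/21.056 * 100% = 93.28%

93.28%


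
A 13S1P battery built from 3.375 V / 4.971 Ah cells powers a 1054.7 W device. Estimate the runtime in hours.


Step 1: E_pack = Ns * V_cell * Np * C_cell = 13 * 3.375 * 1 * 4.971 = 218.1 Wh
Step 2: t = E_pack / P = 218.1 / 1054.7 = 0.2068 hr

0.2068 hr


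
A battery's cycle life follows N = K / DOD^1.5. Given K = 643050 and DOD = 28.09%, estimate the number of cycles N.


Step 1: DOD^1.5 = 28.09^1.5 = 148.88
Step 2: N = 643050 / 148.88 = 4319 cycles

4319 cycles


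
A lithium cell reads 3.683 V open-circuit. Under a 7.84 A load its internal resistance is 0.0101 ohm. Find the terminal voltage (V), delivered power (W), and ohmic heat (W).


Step 1: V_terminal = OCV - I*R = 3.683 - 7.84 * 0.0101 = 3.6038 V
Step 2: P_out = V_terminal * I = 3.6038 * 7.84 = 28.25 W
Step 3: Q = I^2 * R = 7.84^2 * 0.0101 = 0.6208 W

V=3.6038 V, P=28.25 W, Q=0.6208 W


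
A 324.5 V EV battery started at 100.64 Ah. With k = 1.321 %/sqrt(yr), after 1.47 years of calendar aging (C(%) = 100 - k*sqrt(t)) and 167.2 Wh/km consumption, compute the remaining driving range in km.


Step 1: capacity retention = 100 - 1.321 * sqrt(1.47) = 100 - 1.321 * 1.2124 = 98.398%
Step 2: C_now = 100.64 * 98.398/100 = 99.028 Ah
Step 3: E_pack = V * C_now = 324.5 * 99.028 = 32135 Wh
Step 4: range = E_pack / consumption = 32135 / 167.2 = 192.2 km

192.2 km


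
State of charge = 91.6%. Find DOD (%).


Complement of SOC: DOD = 100% - 91.6% = 8.4%

8.4%


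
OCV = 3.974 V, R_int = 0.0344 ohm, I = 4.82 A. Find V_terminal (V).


IR drop = 4.82 * 0.0344 = 0.16581 V
V = 3.974 - 0.16581 = 3.808 V

3.808 V


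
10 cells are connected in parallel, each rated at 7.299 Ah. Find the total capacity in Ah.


Parallel capacities add: 10 * 7.299 Ah = 72.99 Ah

72.99 Ah


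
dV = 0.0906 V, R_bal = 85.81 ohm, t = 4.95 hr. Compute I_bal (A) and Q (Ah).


First, Ohm's law: I_bal = 0.0906 V / 85.81 ohm = 0.0010558 A
Then Q = I * t = 0.0010558 A * 4.95 hr = 0.005226 Ah

I=0.0010558 A, Q=0.005226 Ah


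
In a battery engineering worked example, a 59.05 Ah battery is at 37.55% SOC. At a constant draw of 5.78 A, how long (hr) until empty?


Step 1: remaining = SOC/100 * C_total = 37.55/100 * 59.05 = 22.173 Ah
Step 2: t = remaining / I = 22.173 / 5.78 = 3.836 hr

3.836 hr


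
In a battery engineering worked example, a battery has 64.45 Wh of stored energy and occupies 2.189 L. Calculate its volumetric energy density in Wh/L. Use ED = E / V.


ED = E / V = 64.45 / 2.189 = 29.44 Wh/L

29.44 Wh/L


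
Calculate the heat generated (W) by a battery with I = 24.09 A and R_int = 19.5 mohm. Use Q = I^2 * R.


Convert: R = 19.5 mohm = 0.0195 ohm
Q = I^2 * R = 24.09^2 * 0.0195 = 11.32 W

11.32 W


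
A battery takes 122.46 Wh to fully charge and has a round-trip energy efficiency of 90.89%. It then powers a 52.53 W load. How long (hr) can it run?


Step 1: E_discharge = eta/100 * E_charge = 90.89/100 * 122.46 = 111.3 Wh
Step 2: t = E_discharge / P = 111.3 / 52.53 = 2.119 hr

2.119 hr


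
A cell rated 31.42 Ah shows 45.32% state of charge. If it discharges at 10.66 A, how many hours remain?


Step 1: remaining = SOC/100 * C_total = 45.32/100 * 31.42 = 14.24 Ah
Step 2: t = remaining / I = 14.24 / 10.66 = 1.336 hr

1.336 hr


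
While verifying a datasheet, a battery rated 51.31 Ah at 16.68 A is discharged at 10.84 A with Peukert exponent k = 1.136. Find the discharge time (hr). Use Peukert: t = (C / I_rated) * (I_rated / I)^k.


Step 1: t_rated = C / I_rated = 51.31 / 16.68 = 3.0761 hr
Step 2: ratio = 16.68 / 10.84 = 1.5387
Step 3: ratio^k = 1.5387^1.136 = 1.6316
Step 4: t = t_rated * ratio^k = 3.0761 * 1.6316 = 5.019 hr

5.019 hr


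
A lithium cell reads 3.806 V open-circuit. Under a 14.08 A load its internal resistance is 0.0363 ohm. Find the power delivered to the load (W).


Step 1: V_terminal = OCV - I*R = 3.806 - 14.08 * 0.0363 = 3.2949 V
Step 2: P_out = V_terminal * I = 3.2949 * 14.08 = 46.39 W

46.39 W


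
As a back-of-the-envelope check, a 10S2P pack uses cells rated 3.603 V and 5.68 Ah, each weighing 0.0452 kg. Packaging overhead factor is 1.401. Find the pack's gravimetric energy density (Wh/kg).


Step 1: V_pack = 10 * 3.603 = 36.03 V
Step 2: C_pack = 2 * 5.68 = 11.36 Ah
Step 3: E_pack = V_pack * C_pack = 36.03 * 11.36 = 409.3 Wh
Step 4: m_pack = 10 * 2 * 0.0452 * 1.401 = 1.2665 kg
Step 5: ED = E_pack / m_pack = 409.3 / 1.2665 = 323.2 Wh/kg

323.2 Wh/kg


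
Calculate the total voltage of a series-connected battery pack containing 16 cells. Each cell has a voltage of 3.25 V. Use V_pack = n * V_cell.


With 16 cells in series at 3.25 V each, V_pack = 52 V

52 V


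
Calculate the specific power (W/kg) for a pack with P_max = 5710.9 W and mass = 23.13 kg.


Specific power = 5710.9 W / 23.13 kg = 246.9 W/kg

246.9 W/kg


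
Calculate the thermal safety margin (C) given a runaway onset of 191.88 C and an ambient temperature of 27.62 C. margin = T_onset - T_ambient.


margin = T_onset - T_ambient = 191.88 - 27.62 = 164.26 C

164.26 C


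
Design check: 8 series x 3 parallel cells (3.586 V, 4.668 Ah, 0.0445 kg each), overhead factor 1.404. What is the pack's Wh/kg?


Step 1: V_pack = 8 * 3.586 = 28.688 V
Step 2: C_pack = 3 * 4.668 = 14.004 Ah
Step 3: E_pack = V_pack * C_pack = 28.688 * 14.004 = 401.75 Wh
Step 4: m_pack = 8 * 3 * 0.0445 * 1.404 = 1.4995 kg
Step 5: ED = E_pack / m_pack = 401.75 / 1.4995 = 267.9 Wh/kg

267.9 Wh/kg


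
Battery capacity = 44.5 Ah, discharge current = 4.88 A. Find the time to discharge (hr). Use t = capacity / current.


t = capacity / current = 44.5 / 4.88 = 9.119 hr

9.119 hr


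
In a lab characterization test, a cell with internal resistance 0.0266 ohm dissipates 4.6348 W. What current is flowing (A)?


I = sqrt(Q / R) = sqrt(4.6348 / 0.0266) = sqrt(174.24) = 13.20 A

13.20 A


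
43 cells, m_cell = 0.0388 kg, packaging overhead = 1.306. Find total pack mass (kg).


Cell mass sum = 43 * 0.0388 = 1.6684 kg
With overhead 1.306: m_pack = 1.6684 * 1.306 = 2.179 kg

2.179 kg


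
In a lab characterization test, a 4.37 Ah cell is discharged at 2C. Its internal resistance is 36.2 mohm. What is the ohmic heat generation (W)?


Convert: R = 36.2 mohm = 0.0362 ohm
Step 1: I = C_rate * capacity = 2 * 4.37 = 8.74 A
Step 2: Q = I^2 * R = 8.74^2 * 0.0362 = 76.388 * 0.0362 = 2.765 W

2.765 W


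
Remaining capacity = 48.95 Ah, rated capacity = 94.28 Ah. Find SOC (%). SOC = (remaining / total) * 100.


SOC% = 48.95 / 94.28 * 100 = 51.92%

51.92%


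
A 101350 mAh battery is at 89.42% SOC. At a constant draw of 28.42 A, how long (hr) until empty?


Convert: C_total = 101350 mAh = 101.35 Ah
Step 1: remaining = SOC/100 * C_total = 89.42/100 * 101.35 = 90.627 Ah
Step 2: t = remaining / I = 90.627 / 28.42 = 3.189 hr

3.189 hr


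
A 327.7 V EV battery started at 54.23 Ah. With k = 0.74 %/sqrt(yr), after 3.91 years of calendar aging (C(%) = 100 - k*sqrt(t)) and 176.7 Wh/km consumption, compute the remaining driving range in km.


Step 1: capacity retention = 100 - 0.74 * sqrt(3.91) = 100 - 0.74 * 1.9774 = 98.537%
Step 2: C_now = 54.23 * 98.537/100 = 53.437 Ah
Step 3: E_pack = V * C_now = 327.7 * 53.437 = 17511 Wh
Step 4: range = E_pack / consumption = 17511 / 176.7 = 99.10 km

99.10 km


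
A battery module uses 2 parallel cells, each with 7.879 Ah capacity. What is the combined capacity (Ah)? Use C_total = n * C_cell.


Parallel capacities add: 2 * 7.879 Ah = 15.758 Ah

15.758 Ah
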